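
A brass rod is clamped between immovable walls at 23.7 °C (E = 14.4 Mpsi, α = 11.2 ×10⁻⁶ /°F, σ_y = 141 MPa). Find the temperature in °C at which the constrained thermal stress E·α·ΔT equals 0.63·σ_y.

68.1 °C

E = 14.4 Mpsi = 99.28 GPa.
α = 11.2×10⁻⁶/°F × 9/5 = 20.2×10⁻⁶/K.
E·α·ΔT = 88.83 MPa ⇒ ΔT = 88.83 / (99.28×10³ × 20.2×10⁻⁶) = 44.38 K.
T = 23.7 + 44.38 = 68.08 °C.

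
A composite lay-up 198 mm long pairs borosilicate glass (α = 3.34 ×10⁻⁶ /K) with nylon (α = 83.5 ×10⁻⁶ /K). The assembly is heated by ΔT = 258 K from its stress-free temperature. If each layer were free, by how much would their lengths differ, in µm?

Δα = |3.34 − 83.5|×10⁻⁶/K = 80.2×10⁻⁶/K.
ΔL_mismatch = Δα·L·ΔT = 80.2×10⁻⁶ × 198.0 mm × 258.0 K = 4090 µm.

4090 µm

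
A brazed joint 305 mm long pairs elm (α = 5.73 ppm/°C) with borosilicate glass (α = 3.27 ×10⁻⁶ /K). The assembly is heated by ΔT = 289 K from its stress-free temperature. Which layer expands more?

elm

α(elm) = 5.73×10⁻⁶/K vs α(borosilicate glass) = 3.27×10⁻⁶/K.
Higher α expands more for the same ΔT: elm.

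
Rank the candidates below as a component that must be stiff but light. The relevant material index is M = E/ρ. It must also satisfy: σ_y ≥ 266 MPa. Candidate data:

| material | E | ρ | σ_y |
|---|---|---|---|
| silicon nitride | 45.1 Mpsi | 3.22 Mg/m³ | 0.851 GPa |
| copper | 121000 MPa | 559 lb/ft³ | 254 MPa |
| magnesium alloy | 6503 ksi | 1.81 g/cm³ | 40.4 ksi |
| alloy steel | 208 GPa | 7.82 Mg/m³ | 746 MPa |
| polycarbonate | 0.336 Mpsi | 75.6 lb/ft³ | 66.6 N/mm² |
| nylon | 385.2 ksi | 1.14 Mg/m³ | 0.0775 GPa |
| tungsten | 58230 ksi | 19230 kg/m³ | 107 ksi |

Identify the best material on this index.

Screen on constraints: σ_y ≥ 266 MPa. Survivors: silicon nitride, magnesium alloy, alloy steel, tungsten.
Putting every candidate on a common basis:
  silicon nitride: E = 311.0 GPa, ρ = 3220 kg/m³
  magnesium alloy: E = 44.84 GPa, ρ = 1810 kg/m³
  alloy steel: E = 208.0 GPa, ρ = 7820 kg/m³
  tungsten: E = 401.5 GPa, ρ = 19230 kg/m³
  silicon nitride: M = 96.6 MN·m/kg
  alloy steel: M = 26.6 MN·m/kg
  magnesium alloy: M = 24.8 MN·m/kg
  tungsten: M = 20.9 MN·m/kg
Silicon nitride ranks first.

silicon nitride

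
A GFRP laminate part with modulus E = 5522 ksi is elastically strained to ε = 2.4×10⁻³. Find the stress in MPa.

E = 5522 ksi = 38.07 GPa.
σ = E·ε = 38070 MPa × 2.4×10⁻³ = 91.4 MPa.

91.4 MPa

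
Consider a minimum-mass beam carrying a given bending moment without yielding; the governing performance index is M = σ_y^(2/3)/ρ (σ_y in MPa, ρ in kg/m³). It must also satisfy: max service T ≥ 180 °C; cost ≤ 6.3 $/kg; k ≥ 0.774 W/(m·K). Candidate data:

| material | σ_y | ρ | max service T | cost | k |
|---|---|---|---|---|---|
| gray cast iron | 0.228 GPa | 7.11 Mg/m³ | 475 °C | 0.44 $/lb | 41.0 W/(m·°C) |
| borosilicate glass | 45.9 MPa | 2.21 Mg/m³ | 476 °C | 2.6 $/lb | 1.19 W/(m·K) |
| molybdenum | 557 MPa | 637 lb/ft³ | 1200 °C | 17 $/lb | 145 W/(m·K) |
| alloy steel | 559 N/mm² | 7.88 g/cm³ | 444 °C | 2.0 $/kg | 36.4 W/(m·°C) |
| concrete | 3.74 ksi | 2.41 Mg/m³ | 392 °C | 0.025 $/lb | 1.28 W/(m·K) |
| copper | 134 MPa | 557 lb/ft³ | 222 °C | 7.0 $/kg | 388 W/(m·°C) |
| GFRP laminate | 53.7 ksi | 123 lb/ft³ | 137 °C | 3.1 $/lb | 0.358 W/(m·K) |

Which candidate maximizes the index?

Screen on constraints: max service T ≥ 180 °C; cost ≤ 6.3 $/kg; k ≥ 0.774 W/(m·K). Survivors: gray cast iron, borosilicate glass, alloy steel, concrete.
Convert each candidate to consistent units, then evaluate M:
  gray cast iron: σ_y = 228.0 MPa, ρ = 7110 kg/m³
  borosilicate glass: σ_y = 45.90 MPa, ρ = 2210 kg/m³
  alloy steel: σ_y = 559.0 MPa, ρ = 7880 kg/m³
  concrete: σ_y = 25.79 MPa, ρ = 2410 kg/m³
  alloy steel: M = 8.61×10⁻³
  borosilicate glass: M = 5.80×10⁻³
  gray cast iron: M = 5.25×10⁻³
  concrete: M = 3.62×10⁻³
Highest index: alloy steel.

alloy steel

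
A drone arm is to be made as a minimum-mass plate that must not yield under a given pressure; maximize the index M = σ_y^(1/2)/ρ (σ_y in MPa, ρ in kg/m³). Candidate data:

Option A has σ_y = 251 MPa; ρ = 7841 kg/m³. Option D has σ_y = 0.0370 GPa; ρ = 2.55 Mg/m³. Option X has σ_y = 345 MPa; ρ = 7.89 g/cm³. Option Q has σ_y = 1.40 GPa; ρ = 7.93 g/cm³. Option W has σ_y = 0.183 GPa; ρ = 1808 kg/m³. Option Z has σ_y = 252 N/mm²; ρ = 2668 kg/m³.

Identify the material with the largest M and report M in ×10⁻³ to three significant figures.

option W, M = 7.48×10⁻³

After converting to SI:
  option A: σ_y = 251.0 MPa, ρ = 7841 kg/m³
  option D: σ_y = 37.00 MPa, ρ = 2550 kg/m³
  option X: σ_y = 345.0 MPa, ρ = 7890 kg/m³
  option Q: σ_y = 1400 MPa, ρ = 7930 kg/m³
  option W: σ_y = 183.0 MPa, ρ = 1808 kg/m³
  option Z: σ_y = 252.0 MPa, ρ = 2668 kg/m³
  option W: M = 7.48×10⁻³
  option Z: M = 5.95×10⁻³
  option Q: M = 4.72×10⁻³
  option D: M = 2.39×10⁻³
  option X: M = 2.35×10⁻³
  option A: M = 2.02×10⁻³
The maximum is for option W.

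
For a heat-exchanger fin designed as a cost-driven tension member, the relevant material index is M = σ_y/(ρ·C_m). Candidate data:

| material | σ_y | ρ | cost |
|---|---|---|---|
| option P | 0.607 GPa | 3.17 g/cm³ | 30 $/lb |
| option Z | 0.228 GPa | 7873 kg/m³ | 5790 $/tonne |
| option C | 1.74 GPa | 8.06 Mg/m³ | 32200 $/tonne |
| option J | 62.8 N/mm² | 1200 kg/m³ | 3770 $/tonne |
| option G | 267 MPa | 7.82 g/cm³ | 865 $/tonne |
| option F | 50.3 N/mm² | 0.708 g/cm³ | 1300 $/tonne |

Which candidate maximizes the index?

option F

Putting every candidate on a common basis:
  option P: σ_y = 607.0 MPa, ρ = 3170 kg/m³, cost = 66.14 $/kg
  option Z: σ_y = 228.0 MPa, ρ = 7873 kg/m³, cost = 5.790 $/kg
  option C: σ_y = 1740 MPa, ρ = 8060 kg/m³, cost = 32.20 $/kg
  option J: σ_y = 62.80 MPa, ρ = 1200 kg/m³, cost = 3.770 $/kg
  option G: σ_y = 267.0 MPa, ρ = 7820 kg/m³, cost = 0.8650 $/kg
  option F: σ_y = 50.30 MPa, ρ = 708.0 kg/m³, cost = 1.300 $/kg
  option F: M = 54.7 kN·m per $
  option G: M = 39.5 kN·m per $
  option J: M = 13.9 kN·m per $
  option C: M = 6.70 kN·m per $
  option Z: M = 5.00 kN·m per $
  option P: M = 2.90 kN·m per $
Highest index: option F.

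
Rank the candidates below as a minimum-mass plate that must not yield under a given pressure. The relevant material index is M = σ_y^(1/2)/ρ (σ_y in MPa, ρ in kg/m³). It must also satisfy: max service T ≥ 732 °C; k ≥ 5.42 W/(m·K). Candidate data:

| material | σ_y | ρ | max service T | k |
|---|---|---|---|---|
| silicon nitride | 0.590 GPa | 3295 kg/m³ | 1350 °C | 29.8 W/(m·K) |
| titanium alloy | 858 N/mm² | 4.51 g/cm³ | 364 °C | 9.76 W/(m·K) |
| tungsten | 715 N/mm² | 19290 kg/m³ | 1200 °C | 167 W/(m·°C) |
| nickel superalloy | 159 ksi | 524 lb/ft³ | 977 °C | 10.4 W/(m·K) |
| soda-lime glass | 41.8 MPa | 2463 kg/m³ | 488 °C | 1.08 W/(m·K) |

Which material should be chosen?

Screen on constraints: max service T ≥ 732 °C; k ≥ 5.42 W/(m·K). Survivors: silicon nitride, tungsten, nickel superalloy.
Convert each candidate to consistent units, then evaluate M:
  silicon nitride: σ_y = 590.0 MPa, ρ = 3295 kg/m³
  tungsten: σ_y = 715.0 MPa, ρ = 19290 kg/m³
  nickel superalloy: σ_y = 1096 MPa, ρ = 8394 kg/m³
  silicon nitride: M = 7.37×10⁻³
  nickel superalloy: M = 3.94×10⁻³
  tungsten: M = 1.39×10⁻³
The maximum is for silicon nitride.

silicon nitride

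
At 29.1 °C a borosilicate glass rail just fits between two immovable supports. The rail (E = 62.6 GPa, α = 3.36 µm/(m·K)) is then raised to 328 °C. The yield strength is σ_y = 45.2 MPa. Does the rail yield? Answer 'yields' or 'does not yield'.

yields

ΔT = 298.9 K. Constrained thermal stress σ = E·α·ΔT = 62.60×10³ MPa × 3.36×10⁻⁶ × 298.9 = 62.9 MPa (compressive).
Compare to σ_y = 45.2 MPa: σ ≥ σ_y, so it yields.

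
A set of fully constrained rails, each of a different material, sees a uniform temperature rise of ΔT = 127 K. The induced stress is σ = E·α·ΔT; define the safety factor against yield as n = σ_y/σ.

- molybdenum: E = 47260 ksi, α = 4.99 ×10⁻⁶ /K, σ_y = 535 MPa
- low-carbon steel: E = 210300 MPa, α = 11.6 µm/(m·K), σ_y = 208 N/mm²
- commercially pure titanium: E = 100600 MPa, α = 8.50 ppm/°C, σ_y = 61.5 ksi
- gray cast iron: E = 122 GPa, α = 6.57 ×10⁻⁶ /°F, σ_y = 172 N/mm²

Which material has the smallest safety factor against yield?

With everything in SI (GPa, ×10⁻⁶/K, MPa):
  molybdenum: E = 325.8, α = 4.99, σ_y = 535.0 → σ = 206 MPa, n = 2.59
  low-carbon steel: E = 210.3, α = 11.6, σ_y = 208.0 → σ = 310 MPa, n = 0.671
  commercially pure titanium: E = 100.6, α = 8.50, σ_y = 424.0 → σ = 109 MPa, n = 3.90
  gray cast iron: E = 122.0, α = 11.8, σ_y = 172.0 → σ = 183 MPa, n = 0.939
Smallest n: low-carbon steel with n = 0.671.

low-carbon steel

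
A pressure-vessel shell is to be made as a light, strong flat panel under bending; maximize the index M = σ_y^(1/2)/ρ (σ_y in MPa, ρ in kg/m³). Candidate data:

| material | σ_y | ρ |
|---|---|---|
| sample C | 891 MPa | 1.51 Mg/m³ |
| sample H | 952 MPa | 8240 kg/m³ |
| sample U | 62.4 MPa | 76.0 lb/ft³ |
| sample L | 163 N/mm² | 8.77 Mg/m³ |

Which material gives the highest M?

In SI units:
  sample C: σ_y = 891.0 MPa, ρ = 1510 kg/m³
  sample H: σ_y = 952.0 MPa, ρ = 8240 kg/m³
  sample U: σ_y = 62.40 MPa, ρ = 1217 kg/m³
  sample L: σ_y = 163.0 MPa, ρ = 8770 kg/m³
  sample C: M = 19.8×10⁻³
  sample U: M = 6.49×10⁻³
  sample H: M = 3.74×10⁻³
  sample L: M = 1.46×10⁻³
Highest index: sample C.

sample C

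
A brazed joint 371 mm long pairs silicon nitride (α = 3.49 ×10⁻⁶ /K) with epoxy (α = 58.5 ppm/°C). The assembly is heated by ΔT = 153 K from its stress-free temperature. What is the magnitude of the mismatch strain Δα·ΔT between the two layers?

8.42×10⁻³

Δα = |3.49 − 58.5|×10⁻⁶/K = 55.0×10⁻⁶/K.
Mismatch strain = Δα·ΔT = 55.0×10⁻⁶ × 153.0 = 8.42×10⁻³.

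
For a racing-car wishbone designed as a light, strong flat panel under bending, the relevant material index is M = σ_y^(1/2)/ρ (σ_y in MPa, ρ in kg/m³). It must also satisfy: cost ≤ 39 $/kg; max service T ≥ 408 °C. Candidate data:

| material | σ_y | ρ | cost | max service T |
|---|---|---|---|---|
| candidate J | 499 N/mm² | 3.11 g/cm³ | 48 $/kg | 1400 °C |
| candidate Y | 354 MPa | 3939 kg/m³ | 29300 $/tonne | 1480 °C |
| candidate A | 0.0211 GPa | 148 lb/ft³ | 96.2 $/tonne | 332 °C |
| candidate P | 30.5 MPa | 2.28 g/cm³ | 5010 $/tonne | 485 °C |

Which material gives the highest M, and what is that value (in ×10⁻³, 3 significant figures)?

Screen on constraints: cost ≤ 39 $/kg; max service T ≥ 408 °C. Survivors: candidate Y, candidate P.
In SI units:
  candidate Y: σ_y = 354.0 MPa, ρ = 3939 kg/m³
  candidate P: σ_y = 30.50 MPa, ρ = 2280 kg/m³
  candidate Y: M = 4.78×10⁻³
  candidate P: M = 2.42×10⁻³
Candidate Y ranks first.

candidate Y, M = 4.78×10⁻³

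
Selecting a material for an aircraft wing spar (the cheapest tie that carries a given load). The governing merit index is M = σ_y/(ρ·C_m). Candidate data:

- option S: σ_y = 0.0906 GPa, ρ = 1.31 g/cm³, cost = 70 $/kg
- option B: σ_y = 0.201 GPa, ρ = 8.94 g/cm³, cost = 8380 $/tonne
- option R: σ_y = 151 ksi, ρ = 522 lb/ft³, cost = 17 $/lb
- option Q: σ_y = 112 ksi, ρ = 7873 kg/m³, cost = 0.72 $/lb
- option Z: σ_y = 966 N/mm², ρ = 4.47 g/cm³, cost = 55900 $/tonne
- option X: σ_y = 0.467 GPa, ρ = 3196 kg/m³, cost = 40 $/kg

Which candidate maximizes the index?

option Q

Convert each candidate to consistent units, then evaluate M:
  option S: σ_y = 90.60 MPa, ρ = 1310 kg/m³, cost = 70.00 $/kg
  option B: σ_y = 201.0 MPa, ρ = 8940 kg/m³, cost = 8.380 $/kg
  option R: σ_y = 1041 MPa, ρ = 8362 kg/m³, cost = 37.48 $/kg
  option Q: σ_y = 772.2 MPa, ρ = 7873 kg/m³, cost = 1.587 $/kg
  option Z: σ_y = 966.0 MPa, ρ = 4470 kg/m³, cost = 55.90 $/kg
  option X: σ_y = 467.0 MPa, ρ = 3196 kg/m³, cost = 40.00 $/kg
  option Q: M = 61.8 kN·m per $
  option Z: M = 3.87 kN·m per $
  option X: M = 3.65 kN·m per $
  option R: M = 3.32 kN·m per $
  option B: M = 2.68 kN·m per $
  option S: M = 0.988 kN·m per $
Option Q has the largest M.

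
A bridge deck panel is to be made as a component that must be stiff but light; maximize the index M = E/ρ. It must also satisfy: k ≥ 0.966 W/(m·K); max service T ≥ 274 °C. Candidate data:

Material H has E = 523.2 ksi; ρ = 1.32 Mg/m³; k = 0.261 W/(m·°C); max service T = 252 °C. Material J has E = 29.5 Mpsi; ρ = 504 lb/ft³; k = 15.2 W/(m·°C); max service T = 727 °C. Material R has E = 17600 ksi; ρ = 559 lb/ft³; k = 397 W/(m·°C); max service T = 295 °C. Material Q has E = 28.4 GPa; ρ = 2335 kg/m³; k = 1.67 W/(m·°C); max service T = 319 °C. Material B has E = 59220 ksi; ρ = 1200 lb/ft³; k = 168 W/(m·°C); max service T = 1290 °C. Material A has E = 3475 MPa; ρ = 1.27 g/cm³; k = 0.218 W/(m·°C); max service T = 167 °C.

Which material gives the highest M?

Screen on constraints: k ≥ 0.966 W/(m·K); max service T ≥ 274 °C. Survivors: material J, material R, material Q, material B.
In SI units:
  material J: E = 203.4 GPa, ρ = 8073 kg/m³
  material R: E = 121.3 GPa, ρ = 8954 kg/m³
  material Q: E = 28.40 GPa, ρ = 2335 kg/m³
  material B: E = 408.3 GPa, ρ = 19220 kg/m³
  material J: M = 25.2 MN·m/kg
  material B: M = 21.2 MN·m/kg
  material R: M = 13.6 MN·m/kg
  material Q: M = 12.2 MN·m/kg
Material J ranks first.

material J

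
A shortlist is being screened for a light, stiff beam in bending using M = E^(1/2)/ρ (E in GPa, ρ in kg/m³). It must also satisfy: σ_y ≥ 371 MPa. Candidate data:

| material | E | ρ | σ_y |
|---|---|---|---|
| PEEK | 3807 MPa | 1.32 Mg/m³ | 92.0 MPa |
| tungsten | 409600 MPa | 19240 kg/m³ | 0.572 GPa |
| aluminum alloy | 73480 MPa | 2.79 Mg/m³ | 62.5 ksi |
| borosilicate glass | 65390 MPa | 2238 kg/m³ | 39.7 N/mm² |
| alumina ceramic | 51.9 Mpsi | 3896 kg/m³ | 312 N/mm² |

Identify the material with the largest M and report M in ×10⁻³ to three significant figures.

Screen on constraints: σ_y ≥ 371 MPa. Survivors: tungsten, aluminum alloy.
Convert each candidate to consistent units, then evaluate M:
  tungsten: E = 409.6 GPa, ρ = 19240 kg/m³
  aluminum alloy: E = 73.48 GPa, ρ = 2790 kg/m³
  aluminum alloy: M = 3.07×10⁻³
  tungsten: M = 1.05×10⁻³
Aluminum alloy has the largest M.

aluminum alloy, M = 3.07×10⁻³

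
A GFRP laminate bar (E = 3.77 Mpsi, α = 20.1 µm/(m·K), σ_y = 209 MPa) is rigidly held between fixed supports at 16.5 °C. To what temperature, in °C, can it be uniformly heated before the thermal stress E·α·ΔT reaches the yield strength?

417 °C

E = 3.77 Mpsi = 25.99 GPa.
E·α·ΔT = 209.0 MPa ⇒ ΔT = 209.0 / (25.99×10³ × 20.1×10⁻⁶) = 400.0 K.
T = 16.5 + 400.0 = 416.5 °C.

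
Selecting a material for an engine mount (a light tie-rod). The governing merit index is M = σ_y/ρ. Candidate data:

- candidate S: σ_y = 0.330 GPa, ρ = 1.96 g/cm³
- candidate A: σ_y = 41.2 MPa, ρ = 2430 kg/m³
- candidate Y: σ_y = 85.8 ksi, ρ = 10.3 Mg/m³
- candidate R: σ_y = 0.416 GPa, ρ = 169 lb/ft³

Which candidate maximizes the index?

candidate S

Normalizing units and computing the index:
  candidate S: σ_y = 330.0 MPa, ρ = 1960 kg/m³
  candidate A: σ_y = 41.20 MPa, ρ = 2430 kg/m³
  candidate Y: σ_y = 591.6 MPa, ρ = 10300 kg/m³
  candidate R: σ_y = 416.0 MPa, ρ = 2707 kg/m³
  candidate S: M = 168 kN·m/kg
  candidate R: M = 154 kN·m/kg
  candidate Y: M = 57.4 kN·m/kg
  candidate A: M = 17.0 kN·m/kg
The maximum is for candidate S.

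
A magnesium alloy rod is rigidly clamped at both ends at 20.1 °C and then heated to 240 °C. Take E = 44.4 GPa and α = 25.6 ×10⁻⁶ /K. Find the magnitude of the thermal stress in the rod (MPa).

250 MPa

ΔT = 219.9 K. Constrained thermal stress σ = E·α·ΔT = 44.40×10³ MPa × 25.6×10⁻⁶ × 219.9 = 250 MPa (compressive).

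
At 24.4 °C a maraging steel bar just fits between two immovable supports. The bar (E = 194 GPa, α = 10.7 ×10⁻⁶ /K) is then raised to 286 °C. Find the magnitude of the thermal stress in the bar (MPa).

543 MPa

ΔT = 261.6 K. Constrained thermal stress σ = E·α·ΔT = 194.0×10³ MPa × 10.7×10⁻⁶ × 261.6 = 543 MPa (compressive).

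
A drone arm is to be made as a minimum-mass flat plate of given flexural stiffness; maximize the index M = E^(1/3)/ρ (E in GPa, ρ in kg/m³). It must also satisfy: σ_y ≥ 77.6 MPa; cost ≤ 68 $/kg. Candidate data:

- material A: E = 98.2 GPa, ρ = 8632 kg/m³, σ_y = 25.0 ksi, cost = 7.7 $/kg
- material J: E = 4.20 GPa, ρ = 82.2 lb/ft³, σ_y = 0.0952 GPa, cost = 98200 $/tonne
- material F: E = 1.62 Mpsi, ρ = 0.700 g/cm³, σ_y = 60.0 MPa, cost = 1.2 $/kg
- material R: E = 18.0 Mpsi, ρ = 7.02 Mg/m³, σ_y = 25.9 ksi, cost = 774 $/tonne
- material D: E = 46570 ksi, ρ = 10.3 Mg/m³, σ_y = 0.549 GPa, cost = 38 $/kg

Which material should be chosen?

Screen on constraints: σ_y ≥ 77.6 MPa; cost ≤ 68 $/kg. Survivors: material A, material R, material D.
Putting every candidate on a common basis:
  material A: E = 98.20 GPa, ρ = 8632 kg/m³
  material R: E = 124.1 GPa, ρ = 7020 kg/m³
  material D: E = 321.1 GPa, ρ = 10300 kg/m³
  material R: M = 0.711×10⁻³
  material D: M = 0.665×10⁻³
  material A: M = 0.534×10⁻³
Highest index: material R.

material R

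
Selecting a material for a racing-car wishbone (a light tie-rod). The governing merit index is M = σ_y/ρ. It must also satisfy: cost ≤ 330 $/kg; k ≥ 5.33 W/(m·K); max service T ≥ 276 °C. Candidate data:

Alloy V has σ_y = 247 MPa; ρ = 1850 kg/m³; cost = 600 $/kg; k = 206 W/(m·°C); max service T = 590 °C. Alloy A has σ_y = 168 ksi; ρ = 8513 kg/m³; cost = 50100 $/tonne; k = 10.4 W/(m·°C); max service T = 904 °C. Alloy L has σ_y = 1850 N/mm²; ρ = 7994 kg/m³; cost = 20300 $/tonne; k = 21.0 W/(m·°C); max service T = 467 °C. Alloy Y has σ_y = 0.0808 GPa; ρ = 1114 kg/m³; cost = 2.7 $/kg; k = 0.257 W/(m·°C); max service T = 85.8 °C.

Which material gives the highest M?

alloy L

Screen on constraints: cost ≤ 330 $/kg; k ≥ 5.33 W/(m·K); max service T ≥ 276 °C. Survivors: alloy A, alloy L.
Convert each candidate to consistent units, then evaluate M:
  alloy A: σ_y = 1158 MPa, ρ = 8513 kg/m³
  alloy L: σ_y = 1850 MPa, ρ = 7994 kg/m³
  alloy L: M = 231 kN·m/kg
  alloy A: M = 136 kN·m/kg
The maximum is for alloy L.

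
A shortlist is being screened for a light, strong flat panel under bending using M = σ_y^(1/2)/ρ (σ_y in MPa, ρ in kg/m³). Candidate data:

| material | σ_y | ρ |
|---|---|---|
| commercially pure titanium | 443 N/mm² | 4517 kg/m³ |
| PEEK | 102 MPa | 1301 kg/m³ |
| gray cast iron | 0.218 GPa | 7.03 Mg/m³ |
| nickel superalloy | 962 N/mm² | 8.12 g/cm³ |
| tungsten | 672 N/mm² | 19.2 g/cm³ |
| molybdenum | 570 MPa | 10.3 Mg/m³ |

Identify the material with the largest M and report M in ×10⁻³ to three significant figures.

PEEK, M = 7.76×10⁻³

Putting every candidate on a common basis:
  commercially pure titanium: σ_y = 443.0 MPa, ρ = 4517 kg/m³
  PEEK: σ_y = 102.0 MPa, ρ = 1301 kg/m³
  gray cast iron: σ_y = 218.0 MPa, ρ = 7030 kg/m³
  nickel superalloy: σ_y = 962.0 MPa, ρ = 8120 kg/m³
  tungsten: σ_y = 672.0 MPa, ρ = 19200 kg/m³
  molybdenum: σ_y = 570.0 MPa, ρ = 10300 kg/m³
  PEEK: M = 7.76×10⁻³
  commercially pure titanium: M = 4.66×10⁻³
  nickel superalloy: M = 3.82×10⁻³
  molybdenum: M = 2.32×10⁻³
  gray cast iron: M = 2.10×10⁻³
  tungsten: M = 1.35×10⁻³
PEEK ranks first.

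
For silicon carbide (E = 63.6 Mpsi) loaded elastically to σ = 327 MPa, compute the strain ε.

7.46×10⁻⁴

E = 63.6 Mpsi = 438.5 GPa = 438500 MPa.
ε = σ/E = 327 / 438500 = 7.46×10⁻⁴.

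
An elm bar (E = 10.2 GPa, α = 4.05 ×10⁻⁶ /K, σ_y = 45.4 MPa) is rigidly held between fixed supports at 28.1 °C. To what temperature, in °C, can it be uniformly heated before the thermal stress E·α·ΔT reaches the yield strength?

1130 °C

E·α·ΔT = 45.40 MPa ⇒ ΔT = 45.40 / (10.20×10³ × 4.05×10⁻⁶) = 1099 K.
T = 28.1 + 1099 = 1127 °C.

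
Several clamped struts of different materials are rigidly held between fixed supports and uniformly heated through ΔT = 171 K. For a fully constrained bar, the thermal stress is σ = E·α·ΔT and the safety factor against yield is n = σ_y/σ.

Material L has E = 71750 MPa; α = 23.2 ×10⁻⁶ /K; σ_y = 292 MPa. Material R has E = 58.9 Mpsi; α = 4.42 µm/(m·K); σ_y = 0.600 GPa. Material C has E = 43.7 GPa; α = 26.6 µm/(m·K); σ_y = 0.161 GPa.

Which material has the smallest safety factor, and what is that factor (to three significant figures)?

material C, n = 0.810

With everything in SI (GPa, ×10⁻⁶/K, MPa):
  material L: E = 71.75, α = 23.2, σ_y = 292.0 → σ = 285 MPa, n = 1.03
  material R: E = 406.1, α = 4.42, σ_y = 600.0 → σ = 307 MPa, n = 1.95
  material C: E = 43.70, α = 26.6, σ_y = 161.0 → σ = 199 MPa, n = 0.810
The minimum is material C at n = 0.810.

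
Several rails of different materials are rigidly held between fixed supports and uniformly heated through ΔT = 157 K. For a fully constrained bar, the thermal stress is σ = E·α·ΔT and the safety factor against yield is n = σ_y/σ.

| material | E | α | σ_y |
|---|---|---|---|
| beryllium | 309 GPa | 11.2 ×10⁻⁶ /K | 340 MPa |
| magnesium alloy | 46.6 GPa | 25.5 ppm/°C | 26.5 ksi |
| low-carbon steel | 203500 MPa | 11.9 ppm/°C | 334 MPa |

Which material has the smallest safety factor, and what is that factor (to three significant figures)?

beryllium, n = 0.626

Converting E to GPa, α to ×10⁻⁶/K, σ_y to MPa, then σ and n for each:
  beryllium: E = 309.0, α = 11.2, σ_y = 340.0 → σ = 543 MPa, n = 0.626
  magnesium alloy: E = 46.60, α = 25.5, σ_y = 182.7 → σ = 187 MPa, n = 0.979
  low-carbon steel: E = 203.5, α = 11.9, σ_y = 334.0 → σ = 380 MPa, n = 0.878
Smallest n: beryllium with n = 0.626.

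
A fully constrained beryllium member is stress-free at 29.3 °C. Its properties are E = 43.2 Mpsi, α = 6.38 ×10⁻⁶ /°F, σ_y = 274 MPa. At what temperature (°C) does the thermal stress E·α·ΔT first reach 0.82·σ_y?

E = 43.2 Mpsi = 297.9 GPa.
α = 6.38×10⁻⁶/°F × 9/5 = 11.5×10⁻⁶/K.
E·α·ΔT = 224.7 MPa ⇒ ΔT = 224.7 / (297.9×10³ × 11.5×10⁻⁶) = 65.69 K.
T = 29.3 + 65.69 = 94.99 °C.

95.0 °C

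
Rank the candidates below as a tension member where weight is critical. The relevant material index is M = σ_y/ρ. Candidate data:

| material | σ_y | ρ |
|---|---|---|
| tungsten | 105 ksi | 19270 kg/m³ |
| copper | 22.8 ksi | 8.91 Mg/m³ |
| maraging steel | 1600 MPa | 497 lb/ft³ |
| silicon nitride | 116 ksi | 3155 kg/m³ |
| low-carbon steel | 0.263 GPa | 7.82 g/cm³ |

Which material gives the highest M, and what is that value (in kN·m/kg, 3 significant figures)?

After converting to SI:
  tungsten: σ_y = 723.9 MPa, ρ = 19270 kg/m³
  copper: σ_y = 157.2 MPa, ρ = 8910 kg/m³
  maraging steel: σ_y = 1600 MPa, ρ = 7961 kg/m³
  silicon nitride: σ_y = 799.8 MPa, ρ = 3155 kg/m³
  low-carbon steel: σ_y = 263.0 MPa, ρ = 7820 kg/m³
  silicon nitride: M = 253 kN·m/kg
  maraging steel: M = 201 kN·m/kg
  tungsten: M = 37.6 kN·m/kg
  low-carbon steel: M = 33.6 kN·m/kg
  copper: M = 17.6 kN·m/kg
The maximum is for silicon nitride.

silicon nitride, M = 253 kN·m/kg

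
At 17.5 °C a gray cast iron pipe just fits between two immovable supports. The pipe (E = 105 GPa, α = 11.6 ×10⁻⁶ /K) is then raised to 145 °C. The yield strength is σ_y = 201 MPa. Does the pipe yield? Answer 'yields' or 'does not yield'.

does not yield

ΔT = 127.5 K. Constrained thermal stress σ = E·α·ΔT = 105.0×10³ MPa × 11.6×10⁻⁶ × 127.5 = 155 MPa (compressive).
Compare to σ_y = 201 MPa: σ < σ_y, so it does not yield.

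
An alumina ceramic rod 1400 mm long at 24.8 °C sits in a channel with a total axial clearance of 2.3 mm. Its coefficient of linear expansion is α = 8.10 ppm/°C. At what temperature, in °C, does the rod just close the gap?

α·L₀·ΔT = 2.3 mm ⇒ ΔT = 2.3 / (8.10×10⁻⁶ × 1400.0) = 202.8 K.
T = 24.8 + 202.8 = 227.6 °C.

228 °C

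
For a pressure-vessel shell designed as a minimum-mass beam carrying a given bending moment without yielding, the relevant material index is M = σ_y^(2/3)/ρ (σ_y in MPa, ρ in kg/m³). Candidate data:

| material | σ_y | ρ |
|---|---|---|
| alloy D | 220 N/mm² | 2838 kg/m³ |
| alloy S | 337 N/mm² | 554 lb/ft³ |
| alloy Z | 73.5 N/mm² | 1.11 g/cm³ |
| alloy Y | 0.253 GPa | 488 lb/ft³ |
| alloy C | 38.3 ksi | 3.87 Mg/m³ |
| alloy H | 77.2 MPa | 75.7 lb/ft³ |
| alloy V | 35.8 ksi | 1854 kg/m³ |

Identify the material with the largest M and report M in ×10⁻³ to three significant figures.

alloy V, M = 21.2×10⁻³

After converting to SI:
  alloy D: σ_y = 220.0 MPa, ρ = 2838 kg/m³
  alloy S: σ_y = 337.0 MPa, ρ = 8874 kg/m³
  alloy Z: σ_y = 73.50 MPa, ρ = 1110 kg/m³
  alloy Y: σ_y = 253.0 MPa, ρ = 7817 kg/m³
  alloy C: σ_y = 264.1 MPa, ρ = 3870 kg/m³
  alloy H: σ_y = 77.20 MPa, ρ = 1213 kg/m³
  alloy V: σ_y = 246.8 MPa, ρ = 1854 kg/m³
  alloy V: M = 21.2×10⁻³
  alloy Z: M = 15.8×10⁻³
  alloy H: M = 15.0×10⁻³
  alloy D: M = 12.8×10⁻³
  alloy C: M = 10.6×10⁻³
  alloy S: M = 5.46×10⁻³
  alloy Y: M = 5.12×10⁻³
Alloy V has the largest M.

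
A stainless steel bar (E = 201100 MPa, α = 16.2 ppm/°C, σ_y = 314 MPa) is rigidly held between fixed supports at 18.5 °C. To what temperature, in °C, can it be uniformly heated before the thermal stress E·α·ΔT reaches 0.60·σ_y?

76.3 °C

E = 201100 MPa = 201.1 GPa.
E·α·ΔT = 188.4 MPa ⇒ ΔT = 188.4 / (201.1×10³ × 16.2×10⁻⁶) = 57.83 K.
T = 18.5 + 57.83 = 76.33 °C.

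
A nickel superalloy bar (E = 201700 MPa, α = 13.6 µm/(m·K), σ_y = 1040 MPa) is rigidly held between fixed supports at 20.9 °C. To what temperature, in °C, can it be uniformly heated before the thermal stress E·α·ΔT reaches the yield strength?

400 °C

E = 201700 MPa = 201.7 GPa.
E·α·ΔT = 1040 MPa ⇒ ΔT = 1040 / (201.7×10³ × 13.6×10⁻⁶) = 379.1 K.
T = 20.9 + 379.1 = 400.0 °C.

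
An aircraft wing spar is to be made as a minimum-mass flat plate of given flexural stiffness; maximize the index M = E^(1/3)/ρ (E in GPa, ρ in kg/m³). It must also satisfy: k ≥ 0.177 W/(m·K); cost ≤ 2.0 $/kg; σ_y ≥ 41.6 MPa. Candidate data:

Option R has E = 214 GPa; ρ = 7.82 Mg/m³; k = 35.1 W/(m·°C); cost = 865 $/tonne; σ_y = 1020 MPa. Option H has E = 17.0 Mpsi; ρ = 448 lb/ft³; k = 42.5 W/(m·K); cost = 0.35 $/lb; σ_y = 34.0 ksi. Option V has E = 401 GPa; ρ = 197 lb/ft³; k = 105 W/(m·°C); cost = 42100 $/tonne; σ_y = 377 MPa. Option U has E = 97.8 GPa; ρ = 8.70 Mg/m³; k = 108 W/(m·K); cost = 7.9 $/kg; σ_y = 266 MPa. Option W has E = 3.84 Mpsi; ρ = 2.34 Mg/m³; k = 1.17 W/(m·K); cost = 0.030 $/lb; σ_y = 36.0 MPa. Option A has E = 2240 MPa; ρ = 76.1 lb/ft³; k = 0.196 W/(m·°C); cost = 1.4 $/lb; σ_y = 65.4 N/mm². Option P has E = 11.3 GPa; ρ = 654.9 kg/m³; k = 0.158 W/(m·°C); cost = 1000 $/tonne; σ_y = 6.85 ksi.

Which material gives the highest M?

Screen on constraints: k ≥ 0.177 W/(m·K); cost ≤ 2.0 $/kg; σ_y ≥ 41.6 MPa. Survivors: option R, option H.
In SI units:
  option R: E = 214.0 GPa, ρ = 7820 kg/m³
  option H: E = 117.2 GPa, ρ = 7176 kg/m³
  option R: M = 0.765×10⁻³
  option H: M = 0.682×10⁻³
Option R has the largest M.

option R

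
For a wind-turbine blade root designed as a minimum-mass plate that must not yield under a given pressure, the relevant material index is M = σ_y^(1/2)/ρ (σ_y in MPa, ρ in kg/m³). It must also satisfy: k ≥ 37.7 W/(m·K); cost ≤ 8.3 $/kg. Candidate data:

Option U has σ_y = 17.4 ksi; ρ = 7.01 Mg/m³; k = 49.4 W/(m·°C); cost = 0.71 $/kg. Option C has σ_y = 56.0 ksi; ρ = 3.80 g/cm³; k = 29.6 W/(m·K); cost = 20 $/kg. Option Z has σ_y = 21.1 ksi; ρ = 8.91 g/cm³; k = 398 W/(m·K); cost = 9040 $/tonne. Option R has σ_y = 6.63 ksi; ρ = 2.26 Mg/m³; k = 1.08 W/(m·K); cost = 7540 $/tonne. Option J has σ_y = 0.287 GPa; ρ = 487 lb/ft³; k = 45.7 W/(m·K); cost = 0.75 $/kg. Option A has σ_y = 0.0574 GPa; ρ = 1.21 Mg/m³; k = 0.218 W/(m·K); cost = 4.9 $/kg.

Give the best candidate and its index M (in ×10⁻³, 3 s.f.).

Screen on constraints: k ≥ 37.7 W/(m·K); cost ≤ 8.3 $/kg. Survivors: option U, option J.
After converting to SI:
  option U: σ_y = 120.0 MPa, ρ = 7010 kg/m³
  option J: σ_y = 287.0 MPa, ρ = 7801 kg/m³
  option J: M = 2.17×10⁻³
  option U: M = 1.56×10⁻³
Highest index: option J.

option J, M = 2.17×10⁻³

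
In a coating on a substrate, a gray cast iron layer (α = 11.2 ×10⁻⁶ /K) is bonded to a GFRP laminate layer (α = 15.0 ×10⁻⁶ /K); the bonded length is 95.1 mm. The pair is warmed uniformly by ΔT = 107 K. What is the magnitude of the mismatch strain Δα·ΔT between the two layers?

Δα = |11.2 − 15.0|×10⁻⁶/K = 3.80×10⁻⁶/K.
Mismatch strain = Δα·ΔT = 3.80×10⁻⁶ × 107.0 = 4.07×10⁻⁴.

4.07×10⁻⁴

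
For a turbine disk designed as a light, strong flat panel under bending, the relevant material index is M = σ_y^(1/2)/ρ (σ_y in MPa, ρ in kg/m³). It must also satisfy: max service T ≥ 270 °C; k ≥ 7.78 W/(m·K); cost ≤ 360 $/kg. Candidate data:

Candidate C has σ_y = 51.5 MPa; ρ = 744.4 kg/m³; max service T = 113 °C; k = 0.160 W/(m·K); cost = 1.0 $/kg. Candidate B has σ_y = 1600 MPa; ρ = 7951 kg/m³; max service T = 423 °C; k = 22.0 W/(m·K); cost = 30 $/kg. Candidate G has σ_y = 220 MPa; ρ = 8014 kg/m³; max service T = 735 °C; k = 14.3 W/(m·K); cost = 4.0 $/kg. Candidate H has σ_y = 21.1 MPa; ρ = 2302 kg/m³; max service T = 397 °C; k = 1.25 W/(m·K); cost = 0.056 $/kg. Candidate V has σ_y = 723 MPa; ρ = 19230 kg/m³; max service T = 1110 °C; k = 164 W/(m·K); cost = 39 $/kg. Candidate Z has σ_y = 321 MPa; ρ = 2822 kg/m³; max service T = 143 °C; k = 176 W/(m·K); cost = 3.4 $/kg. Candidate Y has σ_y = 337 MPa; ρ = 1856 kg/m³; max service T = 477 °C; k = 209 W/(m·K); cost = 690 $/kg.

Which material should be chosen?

Screen on constraints: max service T ≥ 270 °C; k ≥ 7.78 W/(m·K); cost ≤ 360 $/kg. Survivors: candidate B, candidate G, candidate V.
Computing M directly (units already consistent):
  candidate B: M = 5.03×10⁻³
  candidate G: M = 1.85×10⁻³
  candidate V: M = 1.40×10⁻³
Candidate B ranks first.

candidate B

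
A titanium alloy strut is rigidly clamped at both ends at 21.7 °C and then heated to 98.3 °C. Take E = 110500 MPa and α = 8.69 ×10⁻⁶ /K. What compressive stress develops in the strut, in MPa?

73.6 MPa

E = 110500 MPa = 110.5 GPa.
ΔT = 76.60 K. Constrained thermal stress σ = E·α·ΔT = 110.5×10³ MPa × 8.69×10⁻⁶ × 76.60 = 73.6 MPa (compressive).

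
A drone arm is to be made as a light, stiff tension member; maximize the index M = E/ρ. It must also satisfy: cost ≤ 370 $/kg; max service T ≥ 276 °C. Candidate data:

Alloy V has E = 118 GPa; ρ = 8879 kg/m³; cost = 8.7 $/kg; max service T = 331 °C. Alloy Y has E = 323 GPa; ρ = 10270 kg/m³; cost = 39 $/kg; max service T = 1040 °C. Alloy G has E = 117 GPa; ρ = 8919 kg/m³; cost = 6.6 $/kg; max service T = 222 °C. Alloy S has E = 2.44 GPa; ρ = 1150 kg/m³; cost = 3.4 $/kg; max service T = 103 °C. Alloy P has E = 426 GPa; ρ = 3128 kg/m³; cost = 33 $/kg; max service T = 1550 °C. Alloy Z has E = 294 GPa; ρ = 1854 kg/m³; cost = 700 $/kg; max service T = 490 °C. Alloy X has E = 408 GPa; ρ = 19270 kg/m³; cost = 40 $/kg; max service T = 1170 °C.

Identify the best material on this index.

alloy P

Screen on constraints: cost ≤ 370 $/kg; max service T ≥ 276 °C. Survivors: alloy V, alloy Y, alloy P, alloy X.
Per-candidate index values:
  alloy P: M = 136 MN·m/kg
  alloy Y: M = 31.5 MN·m/kg
  alloy X: M = 21.2 MN·m/kg
  alloy V: M = 13.3 MN·m/kg
Highest index: alloy P.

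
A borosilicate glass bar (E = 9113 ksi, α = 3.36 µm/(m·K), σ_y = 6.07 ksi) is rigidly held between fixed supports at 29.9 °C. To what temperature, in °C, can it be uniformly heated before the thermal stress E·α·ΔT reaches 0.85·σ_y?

E = 9113 ksi = 62.83 GPa.
σ_y = 6.07 ksi = 41.85 MPa.
E·α·ΔT = 35.57 MPa ⇒ ΔT = 35.57 / (62.83×10³ × 3.36×10⁻⁶) = 168.5 K.
T = 29.9 + 168.5 = 198.4 °C.

198 °C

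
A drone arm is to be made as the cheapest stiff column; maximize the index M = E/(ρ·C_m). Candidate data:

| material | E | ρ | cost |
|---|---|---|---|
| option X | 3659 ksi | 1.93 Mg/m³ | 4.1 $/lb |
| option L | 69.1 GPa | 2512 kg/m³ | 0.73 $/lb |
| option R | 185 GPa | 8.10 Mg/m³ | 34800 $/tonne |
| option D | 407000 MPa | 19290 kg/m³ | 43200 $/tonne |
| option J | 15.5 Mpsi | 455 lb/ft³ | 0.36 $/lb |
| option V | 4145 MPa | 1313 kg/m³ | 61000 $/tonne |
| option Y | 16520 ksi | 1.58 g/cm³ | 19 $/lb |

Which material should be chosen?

In SI units:
  option X: E = 25.23 GPa, ρ = 1930 kg/m³, cost = 9.039 $/kg
  option L: E = 69.10 GPa, ρ = 2512 kg/m³, cost = 1.609 $/kg
  option R: E = 185.0 GPa, ρ = 8100 kg/m³, cost = 34.80 $/kg
  option D: E = 407.0 GPa, ρ = 19290 kg/m³, cost = 43.20 $/kg
  option J: E = 106.9 GPa, ρ = 7288 kg/m³, cost = 0.7937 $/kg
  option V: E = 4.145 GPa, ρ = 1313 kg/m³, cost = 61.00 $/kg
  option Y: E = 113.9 GPa, ρ = 1580 kg/m³, cost = 41.89 $/kg
  option J: M = 18.5 MN·m per $
  option L: M = 17.1 MN·m per $
  option Y: M = 1.72 MN·m per $
  option X: M = 1.45 MN·m per $
  option R: M = 0.656 MN·m per $
  option D: M = 0.488 MN·m per $
  option V: M = 0.0518 MN·m per $
Option J has the largest M.

option J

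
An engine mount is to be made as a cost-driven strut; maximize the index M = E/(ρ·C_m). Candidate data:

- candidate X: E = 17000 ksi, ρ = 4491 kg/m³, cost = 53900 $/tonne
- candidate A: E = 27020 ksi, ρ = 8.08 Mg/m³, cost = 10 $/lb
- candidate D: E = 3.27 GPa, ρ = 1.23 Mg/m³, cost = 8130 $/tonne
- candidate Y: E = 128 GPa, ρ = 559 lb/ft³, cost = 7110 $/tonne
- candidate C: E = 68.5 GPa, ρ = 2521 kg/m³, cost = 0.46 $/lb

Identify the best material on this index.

candidate C

Normalizing units and computing the index:
  candidate X: E = 117.2 GPa, ρ = 4491 kg/m³, cost = 53.90 $/kg
  candidate A: E = 186.3 GPa, ρ = 8080 kg/m³, cost = 22.05 $/kg
  candidate D: E = 3.270 GPa, ρ = 1230 kg/m³, cost = 8.130 $/kg
  candidate Y: E = 128.0 GPa, ρ = 8954 kg/m³, cost = 7.110 $/kg
  candidate C: E = 68.50 GPa, ρ = 2521 kg/m³, cost = 1.014 $/kg
  candidate C: M = 26.8 MN·m per $
  candidate Y: M = 2.01 MN·m per $
  candidate A: M = 1.05 MN·m per $
  candidate X: M = 0.484 MN·m per $
  candidate D: M = 0.327 MN·m per $
Candidate C has the largest M.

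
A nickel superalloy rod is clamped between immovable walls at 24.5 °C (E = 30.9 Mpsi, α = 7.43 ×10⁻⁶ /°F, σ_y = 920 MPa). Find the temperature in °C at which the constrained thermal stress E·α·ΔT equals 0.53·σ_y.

196 °C

E = 30.9 Mpsi = 213.0 GPa.
α = 7.43×10⁻⁶/°F × 9/5 = 13.4×10⁻⁶/K.
E·α·ΔT = 487.6 MPa ⇒ ΔT = 487.6 / (213.0×10³ × 13.4×10⁻⁶) = 171.1 K.
T = 24.5 + 171.1 = 195.6 °C.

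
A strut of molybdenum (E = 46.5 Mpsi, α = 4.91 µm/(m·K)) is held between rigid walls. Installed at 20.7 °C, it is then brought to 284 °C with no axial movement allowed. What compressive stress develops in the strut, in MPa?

E = 46.5 Mpsi = 320.6 GPa.
ΔT = 263.3 K. Constrained thermal stress σ = E·α·ΔT = 320.6×10³ MPa × 4.91×10⁻⁶ × 263.3 = 414 MPa (compressive).

414 MPa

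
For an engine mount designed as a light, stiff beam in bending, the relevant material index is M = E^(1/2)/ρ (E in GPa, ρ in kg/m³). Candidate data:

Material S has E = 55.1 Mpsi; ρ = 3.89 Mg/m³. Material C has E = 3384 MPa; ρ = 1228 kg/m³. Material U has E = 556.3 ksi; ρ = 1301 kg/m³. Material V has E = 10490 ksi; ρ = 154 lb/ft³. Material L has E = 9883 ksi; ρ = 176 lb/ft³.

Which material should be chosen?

After converting to SI:
  material S: E = 379.9 GPa, ρ = 3890 kg/m³
  material C: E = 3.384 GPa, ρ = 1228 kg/m³
  material U: E = 3.836 GPa, ρ = 1301 kg/m³
  material V: E = 72.33 GPa, ρ = 2467 kg/m³
  material L: E = 68.14 GPa, ρ = 2819 kg/m³
  material S: M = 5.01×10⁻³
  material V: M = 3.45×10⁻³
  material L: M = 2.93×10⁻³
  material U: M = 1.51×10⁻³
  material C: M = 1.50×10⁻³
Material S has the largest M.

material S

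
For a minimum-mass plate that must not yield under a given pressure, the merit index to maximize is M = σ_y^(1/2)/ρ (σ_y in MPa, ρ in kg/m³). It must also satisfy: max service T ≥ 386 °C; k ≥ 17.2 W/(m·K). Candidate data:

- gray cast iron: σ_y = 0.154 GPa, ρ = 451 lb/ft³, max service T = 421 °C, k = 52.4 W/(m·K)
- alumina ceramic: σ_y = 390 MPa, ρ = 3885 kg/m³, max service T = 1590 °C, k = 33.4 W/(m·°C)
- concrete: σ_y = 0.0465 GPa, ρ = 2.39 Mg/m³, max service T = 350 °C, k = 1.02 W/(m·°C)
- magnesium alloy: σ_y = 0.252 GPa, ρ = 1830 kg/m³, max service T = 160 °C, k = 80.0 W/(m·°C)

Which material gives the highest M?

alumina ceramic

Screen on constraints: max service T ≥ 386 °C; k ≥ 17.2 W/(m·K). Survivors: gray cast iron, alumina ceramic.
Normalizing units and computing the index:
  gray cast iron: σ_y = 154.0 MPa, ρ = 7224 kg/m³
  alumina ceramic: σ_y = 390.0 MPa, ρ = 3885 kg/m³
  alumina ceramic: M = 5.08×10⁻³
  gray cast iron: M = 1.72×10⁻³
Alumina ceramic has the largest M.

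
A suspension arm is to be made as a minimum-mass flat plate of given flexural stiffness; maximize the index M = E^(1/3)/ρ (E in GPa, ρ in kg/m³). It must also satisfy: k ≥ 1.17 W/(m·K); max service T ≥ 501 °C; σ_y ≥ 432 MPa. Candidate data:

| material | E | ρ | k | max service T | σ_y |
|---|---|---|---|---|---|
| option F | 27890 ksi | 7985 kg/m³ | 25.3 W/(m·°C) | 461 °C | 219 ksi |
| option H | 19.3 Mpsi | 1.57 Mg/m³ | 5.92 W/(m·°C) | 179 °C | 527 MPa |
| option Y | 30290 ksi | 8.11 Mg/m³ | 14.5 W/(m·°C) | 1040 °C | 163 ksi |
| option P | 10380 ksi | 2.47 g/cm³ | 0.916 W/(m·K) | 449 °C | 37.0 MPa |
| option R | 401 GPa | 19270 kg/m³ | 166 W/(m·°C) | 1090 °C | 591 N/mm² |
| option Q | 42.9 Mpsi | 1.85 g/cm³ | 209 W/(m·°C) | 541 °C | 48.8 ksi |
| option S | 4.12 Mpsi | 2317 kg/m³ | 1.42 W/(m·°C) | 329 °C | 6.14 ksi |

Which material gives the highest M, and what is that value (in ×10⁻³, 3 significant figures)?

Screen on constraints: k ≥ 1.17 W/(m·K); max service T ≥ 501 °C; σ_y ≥ 432 MPa. Survivors: option Y, option R.
Convert each candidate to consistent units, then evaluate M:
  option Y: E = 208.8 GPa, ρ = 8110 kg/m³
  option R: E = 401.0 GPa, ρ = 19270 kg/m³
  option Y: M = 0.732×10⁻³
  option R: M = 0.383×10⁻³
Option Y ranks first.

option Y, M = 0.732×10⁻³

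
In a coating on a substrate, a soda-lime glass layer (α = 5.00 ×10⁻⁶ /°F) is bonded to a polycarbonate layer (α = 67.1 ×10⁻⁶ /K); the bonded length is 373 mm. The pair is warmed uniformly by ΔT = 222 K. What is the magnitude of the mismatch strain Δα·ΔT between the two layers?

soda-lime glass: α = 5.00×10⁻⁶/°F × 9/5 = 9.00×10⁻⁶/K.
Δα = |9.00 − 67.1|×10⁻⁶/K = 58.1×10⁻⁶/K.
Mismatch strain = Δα·ΔT = 58.1×10⁻⁶ × 222.0 = 0.0129.

0.0129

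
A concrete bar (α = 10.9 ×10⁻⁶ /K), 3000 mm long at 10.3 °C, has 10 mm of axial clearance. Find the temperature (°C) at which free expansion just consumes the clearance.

316 °C

α·L₀·ΔT = 10.0 mm ⇒ ΔT = 10.0 / (10.9×10⁻⁶ × 3000.0) = 305.8 K.
T = 10.3 + 305.8 = 316.1 °C.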